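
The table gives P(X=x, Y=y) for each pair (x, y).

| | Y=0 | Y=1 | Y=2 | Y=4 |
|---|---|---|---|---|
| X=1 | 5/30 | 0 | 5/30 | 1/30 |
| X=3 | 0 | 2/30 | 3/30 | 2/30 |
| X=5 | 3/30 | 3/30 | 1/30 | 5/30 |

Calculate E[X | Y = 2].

19/9

P(Y = 2) = 3/10.
Σ X·P over the event = 1·(5/30) + 3·(3/30) + 5·(1/30) = 19/30.
E[X | Y = 2] = (19/30) / (3/10) = 19/9.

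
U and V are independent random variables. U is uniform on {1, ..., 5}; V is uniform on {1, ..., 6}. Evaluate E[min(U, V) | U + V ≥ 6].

P(U + V ≥ 6) = 2/3.
Summing min(U,V)·P(x,y) over outcomes with U + V ≥ 6 gives 19/10.
E[min(U, V) | U + V ≥ 6] = (19/10) / (2/3) = 57/20.

57/20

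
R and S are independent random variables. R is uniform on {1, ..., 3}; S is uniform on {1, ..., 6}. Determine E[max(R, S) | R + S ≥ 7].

16/3

Outcomes with R + S ≥ 7: (1,6), (2,5), (2,6), (3,4), (3,5), (3,6), each with probability 1/18.
E[max(R, S) | R + S ≥ 7] = (6 + 5 + 6 + 4 + 5 + 6) / 6 = 16/3.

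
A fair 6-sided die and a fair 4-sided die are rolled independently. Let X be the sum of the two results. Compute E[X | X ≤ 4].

P(X ≤ 4) = 1/4.
Σ over the event: 2·1/24 + 3·1/12 + 4·1/8 = 5/6.
E[X | X ≤ 4] = (5/6) / (1/4) = 10/3.

10/3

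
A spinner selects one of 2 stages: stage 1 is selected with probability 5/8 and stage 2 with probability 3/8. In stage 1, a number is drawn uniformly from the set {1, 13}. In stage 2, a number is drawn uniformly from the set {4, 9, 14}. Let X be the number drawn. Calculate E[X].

E[X | stage 1] = (1+13)/2 = 7.
E[X | stage 2] = (4+9+14)/3 = 9.
E[X] = (5/8)·(7) + (3/8)·(9) = 31/4.

31/4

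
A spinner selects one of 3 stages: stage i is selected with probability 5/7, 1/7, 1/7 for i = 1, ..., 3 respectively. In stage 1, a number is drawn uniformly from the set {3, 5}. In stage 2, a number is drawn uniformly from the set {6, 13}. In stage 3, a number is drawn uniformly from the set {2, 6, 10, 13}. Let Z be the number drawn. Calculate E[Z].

149/28

E[Z | stage 1] = (3+5)/2 = 4.
E[Z | stage 2] = (6+13)/2 = 19/2.
E[Z | stage 3] = (2+6+10+13)/4 = 31/4.
By the law of total expectation,
E[Z] = (5/7)·(4) + (1/7)·(19/2) + (1/7)·(31/4) = 149/28.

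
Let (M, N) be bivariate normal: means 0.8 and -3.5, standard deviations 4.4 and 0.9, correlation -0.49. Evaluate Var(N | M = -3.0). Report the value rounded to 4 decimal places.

Var(N | M=x) = (1 − ρ²)·σ_N².
Var(N | M=-3.0) = (0.9)²·(1 − (-0.49)²) = 0.81·0.7599 = 0.6155.

0.6155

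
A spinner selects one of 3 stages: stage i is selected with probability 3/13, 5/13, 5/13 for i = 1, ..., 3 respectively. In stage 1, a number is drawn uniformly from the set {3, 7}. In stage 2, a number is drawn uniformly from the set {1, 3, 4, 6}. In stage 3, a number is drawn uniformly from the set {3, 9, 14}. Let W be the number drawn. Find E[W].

35/6

E[W | stage 1] = (3+7)/2 = 5.
E[W | stage 2] = (1+3+4+6)/4 = 7/2.
E[W | stage 3] = (3+9+14)/3 = 26/3.
By the law of total expectation,
E[W] = (3/13)·(5) + (5/13)·(7/2) + (5/13)·(26/3) = 35/6.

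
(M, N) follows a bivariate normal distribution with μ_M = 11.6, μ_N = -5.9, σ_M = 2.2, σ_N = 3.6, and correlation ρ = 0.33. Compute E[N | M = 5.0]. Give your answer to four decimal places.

-9.4640

The regression of N on M has slope ρ·σ_N/σ_M and passes through (μ_M, μ_N).
E[N | M=5.0] = -5.9 + (0.33)·(3.6/2.2)·(5.0 − (11.6)) = -5.9 + (0.54)·(-6.6) = -9.4640.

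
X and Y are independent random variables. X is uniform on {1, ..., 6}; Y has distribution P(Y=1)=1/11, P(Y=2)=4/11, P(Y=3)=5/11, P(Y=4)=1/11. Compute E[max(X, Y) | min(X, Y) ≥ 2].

104/25

P(min(X, Y) ≥ 2) = 25/33.
Summing max(X,Y)·P(x,y) over outcomes with min(X, Y) ≥ 2 gives 104/33.
E[max(X, Y) | min(X, Y) ≥ 2] = (104/33) / (25/33) = 104/25.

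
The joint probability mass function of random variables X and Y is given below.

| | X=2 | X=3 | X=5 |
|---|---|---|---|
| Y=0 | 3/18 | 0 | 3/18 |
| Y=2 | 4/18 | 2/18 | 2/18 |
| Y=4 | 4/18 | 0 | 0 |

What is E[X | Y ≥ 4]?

2

P(Y ≥ 4) = 2/9.
Σ X·P over the event = 2·(4/18) = 4/9.
E[X | Y ≥ 4] = (4/9) / (2/9) = 2.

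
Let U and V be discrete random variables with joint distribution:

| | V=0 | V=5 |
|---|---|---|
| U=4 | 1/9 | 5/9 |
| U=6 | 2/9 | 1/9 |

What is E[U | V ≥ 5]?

P(V ≥ 5) = 2/3.
Σ U·P over the event = 4·(5/9) + 6·(1/9) = 26/9.
E[U | V ≥ 5] = (26/9) / (2/3) = 13/3.

13/3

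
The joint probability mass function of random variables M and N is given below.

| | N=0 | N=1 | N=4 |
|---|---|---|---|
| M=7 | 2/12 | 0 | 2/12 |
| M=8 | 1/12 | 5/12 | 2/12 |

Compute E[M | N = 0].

22/3

P(N = 0) = 1/4.
Σ M·P over the event = 7·(2/12) + 8·(1/12) = 11/6.
E[M | N = 0] = (11/6) / (1/4) = 22/3.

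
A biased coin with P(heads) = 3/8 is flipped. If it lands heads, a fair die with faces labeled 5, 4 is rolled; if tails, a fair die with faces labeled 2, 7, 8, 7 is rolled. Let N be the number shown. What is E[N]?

87/16

E[N | heads] = (5+4)/2 = 9/2.
E[N | tails] = (2+7+8+7)/4 = 6.
By the law of total expectation,
E[N] = (3/8)·(9/2) + (5/8)·(6) = 87/16.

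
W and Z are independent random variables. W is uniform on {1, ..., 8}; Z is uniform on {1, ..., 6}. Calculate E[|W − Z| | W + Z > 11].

Outcomes with W + Z > 11: (6,6), (7,5), (7,6), (8,4), (8,5), (8,6), each with probability 1/48.
E[|W − Z| | W + Z > 11] = (0 + 2 + 1 + 4 + 3 + 2) / 6 = 2.

2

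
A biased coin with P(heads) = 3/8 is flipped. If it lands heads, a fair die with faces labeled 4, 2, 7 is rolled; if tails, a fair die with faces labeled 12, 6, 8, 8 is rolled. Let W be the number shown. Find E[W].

111/16

E[W | heads] = (4+2+7)/3 = 13/3.
E[W | tails] = (12+6+8+8)/4 = 17/2.
E[W] = (3/8)·(13/3) + (5/8)·(17/2) = 111/16.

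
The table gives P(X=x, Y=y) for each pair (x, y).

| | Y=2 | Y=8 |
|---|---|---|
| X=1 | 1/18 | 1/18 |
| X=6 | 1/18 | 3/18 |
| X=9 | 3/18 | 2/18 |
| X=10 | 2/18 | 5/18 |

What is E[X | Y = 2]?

P(Y = 2) = 7/18.
Σ X·P over the event = 1·(1/18) + 6·(1/18) + 9·(3/18) + 10·(2/18) = 3.
E[X | Y = 2] = (3) / (7/18) = 54/7.

54/7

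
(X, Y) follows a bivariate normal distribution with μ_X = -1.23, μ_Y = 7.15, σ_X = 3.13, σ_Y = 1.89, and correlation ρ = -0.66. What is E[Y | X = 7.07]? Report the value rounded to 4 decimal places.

For a bivariate normal, E[Y | X=x] = μ_Y + ρ·(σ_Y/σ_X)·(x − μ_X).
E[Y | X=7.07] = 7.15 + (-0.66)·(1.89/3.13)·(7.07 − (-1.23)) = 7.15 + (-0.39853)·(8.3) = 3.8422.

3.8422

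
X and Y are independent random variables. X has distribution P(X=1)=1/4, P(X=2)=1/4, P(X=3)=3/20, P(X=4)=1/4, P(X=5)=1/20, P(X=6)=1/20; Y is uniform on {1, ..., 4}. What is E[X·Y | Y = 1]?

P(Y = 1) = 1/4.
Summing XY·P(x,y) over outcomes with Y = 1 gives 11/16.
E[X·Y | Y = 1] = (11/16) / (1/4) = 11/4.

11/4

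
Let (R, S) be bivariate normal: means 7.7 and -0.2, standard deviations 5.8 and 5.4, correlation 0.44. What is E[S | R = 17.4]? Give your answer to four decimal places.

3.7737

E[S | R=x] = μ_S + ρ(σ_S/σ_R)(x − μ_R) for jointly normal variables.
E[S | R=17.4] = -0.2 + (0.44)·(5.4/5.8)·(17.4 − (7.7)) = -0.2 + (0.40966)·(9.7) = 3.7737.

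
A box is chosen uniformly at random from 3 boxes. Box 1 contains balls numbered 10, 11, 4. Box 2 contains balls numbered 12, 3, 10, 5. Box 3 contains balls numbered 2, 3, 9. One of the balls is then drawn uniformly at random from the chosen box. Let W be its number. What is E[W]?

41/6

E[W | box 1] = (10+11+4)/3 = 25/3.
E[W | box 2] = (12+3+10+5)/4 = 15/2.
E[W | box 3] = (2+3+9)/3 = 14/3.
By the law of total expectation,
E[W] = (1/3)·(25/3) + (1/3)·(15/2) + (1/3)·(14/3) = 41/6.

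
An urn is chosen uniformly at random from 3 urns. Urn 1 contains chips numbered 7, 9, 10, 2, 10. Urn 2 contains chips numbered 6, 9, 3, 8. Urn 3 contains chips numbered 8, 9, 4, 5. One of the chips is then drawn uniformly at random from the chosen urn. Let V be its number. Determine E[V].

103/15

E[V | urn 1] = (7+9+10+2+10)/5 = 38/5.
E[V | urn 2] = (6+9+3+8)/4 = 13/2.
E[V | urn 3] = (8+9+4+5)/4 = 13/2.
By the law of total expectation,
E[V] = (1/3)·(38/5) + (1/3)·(13/2) + (1/3)·(13/2) = 103/15.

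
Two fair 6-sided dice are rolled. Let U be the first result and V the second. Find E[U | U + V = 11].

Outcomes with U + V = 11: (5,6), (6,5), each with probability 1/36.
E[U | U + V = 11] = (5 + 6) / 2 = 11/2.

11/2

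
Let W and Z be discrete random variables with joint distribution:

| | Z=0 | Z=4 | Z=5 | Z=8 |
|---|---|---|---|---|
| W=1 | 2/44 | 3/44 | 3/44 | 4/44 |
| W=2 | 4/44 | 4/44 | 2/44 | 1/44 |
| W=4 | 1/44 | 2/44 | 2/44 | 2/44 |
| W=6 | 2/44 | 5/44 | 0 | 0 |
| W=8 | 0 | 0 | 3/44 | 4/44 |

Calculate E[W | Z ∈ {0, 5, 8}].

P(Z ∈ {0, 5, 8}) = 15/22.
Summing W·P(W=x,Z=y) over the conditioning event gives 111/44.
E[W | Z ∈ {0, 5, 8}] = (111/44) / (15/22) = 37/10.

37/10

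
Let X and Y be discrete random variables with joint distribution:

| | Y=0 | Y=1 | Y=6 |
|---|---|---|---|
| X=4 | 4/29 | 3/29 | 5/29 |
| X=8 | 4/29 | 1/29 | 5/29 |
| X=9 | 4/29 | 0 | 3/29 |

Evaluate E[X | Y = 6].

P(Y = 6) = 13/29.
Σ X·P over the event = 4·(5/29) + 8·(5/29) + 9·(3/29) = 3.
E[X | Y = 6] = (3) / (13/29) = 87/13.

87/13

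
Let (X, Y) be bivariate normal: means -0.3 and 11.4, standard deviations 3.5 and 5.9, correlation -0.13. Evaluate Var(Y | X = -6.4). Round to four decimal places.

34.2217

For a bivariate normal, Var(Y | X=x) = σ_Y²(1 − ρ²).
Var(Y | X=-6.4) = (5.9)²·(1 − (-0.13)²) = 34.81·0.9831 = 34.2217.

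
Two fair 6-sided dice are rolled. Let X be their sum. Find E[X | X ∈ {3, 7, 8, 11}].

P(X ∈ {3, 7, 8, 11}) = 5/12.
Σ over the event: 3·1/18 + 7·1/6 + 8·5/36 + 11·1/18 = 55/18.
E[X | X ∈ {3, 7, 8, 11}] = (55/18) / (5/12) = 22/3.

22/3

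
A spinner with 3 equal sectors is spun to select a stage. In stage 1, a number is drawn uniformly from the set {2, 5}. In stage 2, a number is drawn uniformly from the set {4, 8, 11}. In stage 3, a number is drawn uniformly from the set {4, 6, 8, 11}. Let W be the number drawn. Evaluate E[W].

E[W | stage 1] = (2+5)/2 = 7/2.
E[W | stage 2] = (4+8+11)/3 = 23/3.
E[W | stage 3] = (4+6+8+11)/4 = 29/4.
E[W] = (1/3)·(7/2) + (1/3)·(23/3) + (1/3)·(29/4) = 221/36.

221/36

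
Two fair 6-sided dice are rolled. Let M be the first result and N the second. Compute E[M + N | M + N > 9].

32/3

Outcomes with M + N > 9: (4,6), (5,5), (5,6), (6,4), (6,5), (6,6), each with probability 1/36.
E[M + N | M + N > 9] = (10 + 10 + 11 + 10 + 11 + 12) / 6 = 32/3.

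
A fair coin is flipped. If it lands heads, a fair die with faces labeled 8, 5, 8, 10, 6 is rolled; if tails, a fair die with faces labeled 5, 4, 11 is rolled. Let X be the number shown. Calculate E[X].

E[X | heads] = (8+5+8+10+6)/5 = 37/5.
E[X | tails] = (5+4+11)/3 = 20/3.
E[X] = (1/2)·(37/5) + (1/2)·(20/3) = 211/30.

211/30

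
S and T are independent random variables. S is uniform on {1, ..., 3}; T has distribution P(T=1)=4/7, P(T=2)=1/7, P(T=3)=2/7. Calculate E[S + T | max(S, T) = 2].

19/6

P(max(S, T) = 2) = 2/7.
Summing (S+T)·P(x,y) over outcomes with max(S, T) = 2 gives 19/21.
E[S + T | max(S, T) = 2] = (19/21) / (2/7) = 19/6.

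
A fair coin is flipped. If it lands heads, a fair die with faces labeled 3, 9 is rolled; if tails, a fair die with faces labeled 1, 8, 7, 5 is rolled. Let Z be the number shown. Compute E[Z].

45/8

E[Z | heads] = (3+9)/2 = 6.
E[Z | tails] = (1+8+7+5)/4 = 21/4.
E[Z] = (1/2)·(6) + (1/2)·(21/4) = 45/8.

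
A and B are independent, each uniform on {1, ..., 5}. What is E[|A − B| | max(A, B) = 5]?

P(max(A, B) = 5) = 9/25.
Summing |A−B|·P(x,y) over outcomes with max(A, B) = 5 gives 4/5.
E[|A − B| | max(A, B) = 5] = (4/5) / (9/25) = 20/9.

20/9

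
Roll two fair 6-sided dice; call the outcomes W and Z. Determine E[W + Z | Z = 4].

15/2

Outcomes with Z = 4: (1,4), (2,4), (3,4), (4,4), (5,4), (6,4), each with probability 1/36.
E[W + Z | Z = 4] = (5 + 6 + 7 + 8 + 9 + 10) / 6 = 15/2.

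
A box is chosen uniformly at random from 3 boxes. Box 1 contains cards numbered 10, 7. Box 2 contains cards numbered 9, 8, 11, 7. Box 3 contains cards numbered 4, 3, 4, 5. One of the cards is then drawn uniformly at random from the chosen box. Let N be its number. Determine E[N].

85/12

E[N | box 1] = (10+7)/2 = 17/2.
E[N | box 2] = (9+8+11+7)/4 = 35/4.
E[N | box 3] = (4+3+4+5)/4 = 4.
By the law of total expectation,
E[N] = (1/3)·(17/2) + (1/3)·(35/4) + (1/3)·(4) = 85/12.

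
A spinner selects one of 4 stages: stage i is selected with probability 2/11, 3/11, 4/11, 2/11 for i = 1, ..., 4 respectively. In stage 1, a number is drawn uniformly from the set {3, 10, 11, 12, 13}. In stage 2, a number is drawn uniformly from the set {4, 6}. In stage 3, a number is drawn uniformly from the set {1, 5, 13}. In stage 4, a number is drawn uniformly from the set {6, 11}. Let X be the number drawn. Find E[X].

E[X | stage 1] = (3+10+11+12+13)/5 = 49/5.
E[X | stage 2] = (4+6)/2 = 5.
E[X | stage 3] = (1+5+13)/3 = 19/3.
E[X | stage 4] = (6+11)/2 = 17/2.
By the law of total expectation,
E[X] = (2/11)·(49/5) + (3/11)·(5) + (4/11)·(19/3) + (2/11)·(17/2) = 1154/165.

1154/165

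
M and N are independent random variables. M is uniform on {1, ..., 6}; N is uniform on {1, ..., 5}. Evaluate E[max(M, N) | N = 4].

9/2

Outcomes with N = 4: (1,4), (2,4), (3,4), (4,4), (5,4), (6,4), each with probability 1/30.
E[max(M, N) | N = 4] = (4 + 4 + 4 + 4 + 5 + 6) / 6 = 9/2.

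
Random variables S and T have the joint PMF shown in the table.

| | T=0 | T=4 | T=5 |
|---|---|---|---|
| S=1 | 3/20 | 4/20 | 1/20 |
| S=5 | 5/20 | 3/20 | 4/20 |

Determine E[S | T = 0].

7/2

P(T = 0) = 2/5.
Σ S·P over the event = 1·(3/20) + 5·(5/20) = 7/5.
E[S | T = 0] = (7/5) / (2/5) = 7/2.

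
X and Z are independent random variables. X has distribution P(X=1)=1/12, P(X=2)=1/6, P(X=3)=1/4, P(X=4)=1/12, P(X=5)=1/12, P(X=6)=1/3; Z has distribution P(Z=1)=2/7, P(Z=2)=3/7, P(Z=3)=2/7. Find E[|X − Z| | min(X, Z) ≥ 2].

106/55

P(min(X, Z) ≥ 2) = 55/84.
Summing |X−Z|·P(x,y) over outcomes with min(X, Z) ≥ 2 gives 53/42.
E[|X − Z| | min(X, Z) ≥ 2] = (53/42) / (55/84) = 106/55.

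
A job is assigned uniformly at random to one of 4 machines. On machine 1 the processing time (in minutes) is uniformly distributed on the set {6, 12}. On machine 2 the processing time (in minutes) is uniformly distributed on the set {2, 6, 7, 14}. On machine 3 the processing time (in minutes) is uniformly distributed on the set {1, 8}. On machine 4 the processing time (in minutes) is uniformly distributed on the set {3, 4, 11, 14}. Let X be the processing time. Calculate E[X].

115/16

E[X | machine 1] = (6+12)/2 = 9.
E[X | machine 2] = (2+6+7+14)/4 = 29/4.
E[X | machine 3] = (1+8)/2 = 9/2.
E[X | machine 4] = (3+4+11+14)/4 = 8.
E[X] = (1/4)·(9) + (1/4)·(29/4) + (1/4)·(9/2) + (1/4)·(8) = 115/16.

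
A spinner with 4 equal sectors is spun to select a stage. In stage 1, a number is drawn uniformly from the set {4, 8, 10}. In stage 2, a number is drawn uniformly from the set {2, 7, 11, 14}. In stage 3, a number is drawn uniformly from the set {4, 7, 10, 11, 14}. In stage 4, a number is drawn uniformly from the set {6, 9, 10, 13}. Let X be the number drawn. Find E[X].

E[X | stage 1] = (4+8+10)/3 = 22/3.
E[X | stage 2] = (2+7+11+14)/4 = 17/2.
E[X | stage 3] = (4+7+10+11+14)/5 = 46/5.
E[X | stage 4] = (6+9+10+13)/4 = 19/2.
E[X] = (1/4)·(22/3) + (1/4)·(17/2) + (1/4)·(46/5) + (1/4)·(19/2) = 259/30.

259/30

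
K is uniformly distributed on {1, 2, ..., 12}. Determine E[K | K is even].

7

Given K is even, K is equally likely to be any of {2, 4, 6, 8, 10, 12}.
E[K | K is even] = (2 + 4 + 6 + 8 + 10 + 12) / 6 = 7.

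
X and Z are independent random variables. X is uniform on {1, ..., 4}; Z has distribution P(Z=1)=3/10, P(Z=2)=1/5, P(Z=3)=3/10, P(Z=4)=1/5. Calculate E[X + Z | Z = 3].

11/2

P(Z = 3) = 3/10.
Summing (X+Z)·P(x,y) over outcomes with Z = 3 gives 33/20.
E[X + Z | Z = 3] = (33/20) / (3/10) = 11/2.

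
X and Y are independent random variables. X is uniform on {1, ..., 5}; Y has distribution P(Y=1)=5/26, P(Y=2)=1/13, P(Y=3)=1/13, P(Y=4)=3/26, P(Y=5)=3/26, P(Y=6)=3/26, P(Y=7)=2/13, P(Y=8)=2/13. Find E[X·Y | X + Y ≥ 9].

P(X + Y ≥ 9) = 27/65.
Summing XY·P(x,y) over outcomes with X + Y ≥ 9 gives 1283/130.
E[X·Y | X + Y ≥ 9] = (1283/130) / (27/65) = 1283/54.

1283/54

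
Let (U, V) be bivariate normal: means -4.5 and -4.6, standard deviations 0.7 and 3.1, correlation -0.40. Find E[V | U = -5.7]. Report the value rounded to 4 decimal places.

E[V | U=x] = μ_V + ρ(σ_V/σ_U)(x − μ_U) for jointly normal variables.
E[V | U=-5.7] = -4.6 + (-0.40)·(3.1/0.7)·(-5.7 − (-4.5)) = -4.6 + (-1.7714)·(-1.2) = -2.4743.

-2.4743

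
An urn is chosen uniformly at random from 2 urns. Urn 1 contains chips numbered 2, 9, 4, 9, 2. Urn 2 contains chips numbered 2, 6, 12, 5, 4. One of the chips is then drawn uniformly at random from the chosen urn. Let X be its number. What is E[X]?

11/2

E[X | urn 1] = (2+9+4+9+2)/5 = 26/5.
E[X | urn 2] = (2+6+12+5+4)/5 = 29/5.
E[X] = (1/2)·(26/5) + (1/2)·(29/5) = 11/2.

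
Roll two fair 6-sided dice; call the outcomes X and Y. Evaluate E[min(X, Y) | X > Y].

7/3

P(X > Y) = 5/12.
Summing min(X,Y)·P(x,y) over outcomes with X > Y gives 35/36.
E[min(X, Y) | X > Y] = (35/36) / (5/12) = 7/3.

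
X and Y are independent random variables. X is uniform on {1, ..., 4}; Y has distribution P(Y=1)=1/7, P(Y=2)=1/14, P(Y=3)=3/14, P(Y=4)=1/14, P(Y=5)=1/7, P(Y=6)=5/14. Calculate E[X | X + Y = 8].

P(X + Y = 8) = 1/7.
Summing X·P(x,y) over outcomes with X + Y = 8 gives 5/14.
E[X | X + Y = 8] = (5/14) / (1/7) = 5/2.

5/2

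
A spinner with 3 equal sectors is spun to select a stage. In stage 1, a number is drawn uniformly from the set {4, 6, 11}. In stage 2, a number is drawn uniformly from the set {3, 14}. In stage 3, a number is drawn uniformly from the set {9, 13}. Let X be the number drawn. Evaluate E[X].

53/6

E[X | stage 1] = (4+6+11)/3 = 7.
E[X | stage 2] = (3+14)/2 = 17/2.
E[X | stage 3] = (9+13)/2 = 11.
E[X] = (1/3)·(7) + (1/3)·(17/2) + (1/3)·(11) = 53/6.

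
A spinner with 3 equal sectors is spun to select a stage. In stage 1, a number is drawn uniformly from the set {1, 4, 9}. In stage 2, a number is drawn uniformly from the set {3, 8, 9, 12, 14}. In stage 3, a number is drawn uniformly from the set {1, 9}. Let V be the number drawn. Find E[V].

E[V | stage 1] = (1+4+9)/3 = 14/3.
E[V | stage 2] = (3+8+9+12+14)/5 = 46/5.
E[V | stage 3] = (1+9)/2 = 5.
By the law of total expectation,
E[V] = (1/3)·(14/3) + (1/3)·(46/5) + (1/3)·(5) = 283/45.

283/45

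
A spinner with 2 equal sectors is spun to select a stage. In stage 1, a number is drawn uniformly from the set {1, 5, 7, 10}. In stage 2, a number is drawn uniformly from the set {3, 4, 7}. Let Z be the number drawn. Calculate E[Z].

125/24

E[Z | stage 1] = (1+5+7+10)/4 = 23/4.
E[Z | stage 2] = (3+4+7)/3 = 14/3.
By the law of total expectation,
E[Z] = (1/2)·(23/4) + (1/2)·(14/3) = 125/24.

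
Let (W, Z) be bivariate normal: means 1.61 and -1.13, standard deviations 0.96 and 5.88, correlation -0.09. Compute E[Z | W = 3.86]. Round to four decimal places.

-2.3703

For a bivariate normal, E[Z | W=x] = μ_Z + ρ·(σ_Z/σ_W)·(x − μ_W).
E[Z | W=3.86] = -1.13 + (-0.09)·(5.88/0.96)·(3.86 − (1.61)) = -1.13 + (-0.55125)·(2.25) = -2.3703.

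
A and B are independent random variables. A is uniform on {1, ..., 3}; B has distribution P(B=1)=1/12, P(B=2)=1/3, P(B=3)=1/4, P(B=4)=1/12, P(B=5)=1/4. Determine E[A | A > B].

17/6

P(A > B) = 1/6.
Summing A·P(x,y) over outcomes with A > B gives 17/36.
E[A | A > B] = (17/36) / (1/6) = 17/6.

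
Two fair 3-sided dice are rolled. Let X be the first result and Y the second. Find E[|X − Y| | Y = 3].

1

Outcomes with Y = 3: (1,3), (2,3), (3,3), each with probability 1/9.
E[|X − Y| | Y = 3] = (2 + 1 + 0) / 3 = 1.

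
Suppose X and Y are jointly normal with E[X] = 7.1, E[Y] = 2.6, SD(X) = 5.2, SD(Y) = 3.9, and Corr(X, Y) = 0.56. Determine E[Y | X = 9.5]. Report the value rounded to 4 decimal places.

E[Y | X=x] = μ_Y + ρ(σ_Y/σ_X)(x − μ_X) for jointly normal variables.
E[Y | X=9.5] = 2.6 + (0.56)·(3.9/5.2)·(9.5 − (7.1)) = 2.6 + (0.42)·(2.4) = 3.6080.

3.6080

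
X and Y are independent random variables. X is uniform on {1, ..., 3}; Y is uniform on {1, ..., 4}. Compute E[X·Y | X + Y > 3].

Outcomes with X + Y > 3: (1,3), (1,4), (2,2), (2,3), (2,4), (3,1), (3,2), (3,3), (3,4), each with probability 1/12.
E[X·Y | X + Y > 3] = (3 + 4 + 4 + 6 + 8 + 3 + 6 + 9 + 12) / 9 = 55/9.

55/9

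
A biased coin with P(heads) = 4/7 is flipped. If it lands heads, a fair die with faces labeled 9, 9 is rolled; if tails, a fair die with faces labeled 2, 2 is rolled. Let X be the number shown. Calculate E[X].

6

E[X | heads] = (9+9)/2 = 9.
E[X | tails] = (2+2)/2 = 2.
By the law of total expectation,
E[X] = (4/7)·(9) + (3/7)·(2) = 6.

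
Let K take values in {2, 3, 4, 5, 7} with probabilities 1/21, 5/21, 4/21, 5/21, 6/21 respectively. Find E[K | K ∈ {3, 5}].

P(K ∈ {3, 5}) = 10/21.
Σ over the event: 3·5/21 + 5·5/21 = 40/21.
E[K | K ∈ {3, 5}] = (40/21) / (10/21) = 4.

4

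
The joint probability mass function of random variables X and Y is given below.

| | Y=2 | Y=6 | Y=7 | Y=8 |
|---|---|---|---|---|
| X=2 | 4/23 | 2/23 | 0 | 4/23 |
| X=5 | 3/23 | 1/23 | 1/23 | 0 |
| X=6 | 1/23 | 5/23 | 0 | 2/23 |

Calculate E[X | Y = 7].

5

P(Y = 7) = 1/23.
Σ X·P over the event = 5·(1/23) = 5/23.
E[X | Y = 7] = (5/23) / (1/23) = 5.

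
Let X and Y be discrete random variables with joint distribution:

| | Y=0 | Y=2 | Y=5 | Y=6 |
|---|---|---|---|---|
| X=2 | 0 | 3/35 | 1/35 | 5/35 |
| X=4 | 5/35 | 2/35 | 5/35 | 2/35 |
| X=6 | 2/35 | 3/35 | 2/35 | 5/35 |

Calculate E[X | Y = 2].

P(Y = 2) = 8/35.
Σ X·P over the event = 2·(3/35) + 4·(2/35) + 6·(3/35) = 32/35.
E[X | Y = 2] = (32/35) / (8/35) = 4.

4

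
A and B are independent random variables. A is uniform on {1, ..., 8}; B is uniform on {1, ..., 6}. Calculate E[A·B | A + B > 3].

P(A + B > 3) = 15/16.
Summing AB·P(x,y) over outcomes with A + B > 3 gives 751/48.
E[A·B | A + B > 3] = (751/48) / (15/16) = 751/45.

751/45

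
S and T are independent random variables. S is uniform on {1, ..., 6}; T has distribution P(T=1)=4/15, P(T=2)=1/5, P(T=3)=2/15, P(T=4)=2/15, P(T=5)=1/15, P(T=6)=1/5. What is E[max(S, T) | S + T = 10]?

35/6

P(S + T = 10) = 1/15.
Summing max(S,T)·P(x,y) over outcomes with S + T = 10 gives 7/18.
E[max(S, T) | S + T = 10] = (7/18) / (1/15) = 35/6.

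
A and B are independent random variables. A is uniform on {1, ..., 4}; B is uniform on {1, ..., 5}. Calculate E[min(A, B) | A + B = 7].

8/3

Outcomes with A + B = 7: (2,5), (3,4), (4,3), each with probability 1/20.
E[min(A, B) | A + B = 7] = (2 + 3 + 3) / 3 = 8/3.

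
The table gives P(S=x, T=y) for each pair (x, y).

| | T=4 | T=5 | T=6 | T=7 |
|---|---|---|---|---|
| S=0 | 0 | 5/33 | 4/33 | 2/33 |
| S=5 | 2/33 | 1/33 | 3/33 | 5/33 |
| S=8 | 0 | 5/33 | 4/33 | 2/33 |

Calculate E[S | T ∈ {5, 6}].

P(T ∈ {5, 6}) = 2/3.
Σ S·P over the event = 0·(5/33) + 0·(4/33) + 5·(1/33) + 5·(3/33) + 8·(5/33) + 8·(4/33) = 92/33.
E[S | T ∈ {5, 6}] = (92/33) / (2/3) = 46/11.

46/11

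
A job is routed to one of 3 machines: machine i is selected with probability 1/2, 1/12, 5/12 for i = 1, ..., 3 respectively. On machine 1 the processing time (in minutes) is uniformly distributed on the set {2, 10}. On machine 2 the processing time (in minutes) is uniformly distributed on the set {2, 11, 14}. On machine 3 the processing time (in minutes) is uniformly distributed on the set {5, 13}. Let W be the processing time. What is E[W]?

E[W | machine 1] = (2+10)/2 = 6.
E[W | machine 2] = (2+11+14)/3 = 9.
E[W | machine 3] = (5+13)/2 = 9.
By the law of total expectation,
E[W] = (1/2)·(6) + (1/12)·(9) + (5/12)·(9) = 15/2.

15/2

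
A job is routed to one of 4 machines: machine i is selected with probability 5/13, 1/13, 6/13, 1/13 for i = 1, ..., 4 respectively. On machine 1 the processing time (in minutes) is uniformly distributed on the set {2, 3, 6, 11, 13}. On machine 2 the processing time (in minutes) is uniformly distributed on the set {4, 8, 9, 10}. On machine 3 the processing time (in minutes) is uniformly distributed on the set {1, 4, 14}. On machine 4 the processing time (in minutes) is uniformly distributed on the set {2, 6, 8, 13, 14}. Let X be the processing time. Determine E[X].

E[X | machine 1] = (2+3+6+11+13)/5 = 7.
E[X | machine 2] = (4+8+9+10)/4 = 31/4.
E[X | machine 3] = (1+4+14)/3 = 19/3.
E[X | machine 4] = (2+6+8+13+14)/5 = 43/5.
E[X] = (5/13)·(7) + (1/13)·(31/4) + (6/13)·(19/3) + (1/13)·(43/5) = 1787/260.

1787/260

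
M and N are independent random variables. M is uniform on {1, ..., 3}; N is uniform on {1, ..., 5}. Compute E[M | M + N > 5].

7/3

P(M + N > 5) = 2/5.
Summing M·P(x,y) over outcomes with M + N > 5 gives 14/15.
E[M | M + N > 5] = (14/15) / (2/5) = 7/3.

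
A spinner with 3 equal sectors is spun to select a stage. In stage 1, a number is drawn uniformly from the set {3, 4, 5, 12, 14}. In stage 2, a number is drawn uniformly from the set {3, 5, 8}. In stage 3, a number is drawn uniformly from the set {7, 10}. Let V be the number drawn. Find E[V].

643/90

E[V | stage 1] = (3+4+5+12+14)/5 = 38/5.
E[V | stage 2] = (3+5+8)/3 = 16/3.
E[V | stage 3] = (7+10)/2 = 17/2.
E[V] = (1/3)·(38/5) + (1/3)·(16/3) + (1/3)·(17/2) = 643/90.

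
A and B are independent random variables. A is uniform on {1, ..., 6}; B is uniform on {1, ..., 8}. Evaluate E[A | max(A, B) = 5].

35/9

P(max(A, B) = 5) = 3/16.
Summing A·P(x,y) over outcomes with max(A, B) = 5 gives 35/48.
E[A | max(A, B) = 5] = (35/48) / (3/16) = 35/9.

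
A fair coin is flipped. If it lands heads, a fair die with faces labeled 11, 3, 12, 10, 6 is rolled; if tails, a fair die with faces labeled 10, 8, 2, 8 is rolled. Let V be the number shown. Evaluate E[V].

77/10

E[V | heads] = (11+3+12+10+6)/5 = 42/5.
E[V | tails] = (10+8+2+8)/4 = 7.
E[V] = (1/2)·(42/5) + (1/2)·(7) = 77/10.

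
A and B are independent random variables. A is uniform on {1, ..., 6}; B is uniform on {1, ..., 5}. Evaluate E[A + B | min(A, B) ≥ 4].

Outcomes with min(A, B) ≥ 4: (4,4), (4,5), (5,4), (5,5), (6,4), (6,5), each with probability 1/30.
E[A + B | min(A, B) ≥ 4] = (8 + 9 + 9 + 10 + 10 + 11) / 6 = 19/2.

19/2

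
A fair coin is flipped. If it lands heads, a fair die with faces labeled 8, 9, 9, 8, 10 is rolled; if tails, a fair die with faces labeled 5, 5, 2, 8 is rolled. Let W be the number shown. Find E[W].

69/10

E[W | heads] = (8+9+9+8+10)/5 = 44/5.
E[W | tails] = (5+5+2+8)/4 = 5.
E[W] = (1/2)·(44/5) + (1/2)·(5) = 69/10.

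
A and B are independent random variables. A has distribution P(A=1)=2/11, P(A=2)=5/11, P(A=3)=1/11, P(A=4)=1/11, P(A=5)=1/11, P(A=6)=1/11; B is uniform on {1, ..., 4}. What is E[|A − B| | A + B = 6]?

P(A + B = 6) = 2/11.
Summing |A−B|·P(x,y) over outcomes with A + B = 6 gives 4/11.
E[|A − B| | A + B = 6] = (4/11) / (2/11) = 2.

2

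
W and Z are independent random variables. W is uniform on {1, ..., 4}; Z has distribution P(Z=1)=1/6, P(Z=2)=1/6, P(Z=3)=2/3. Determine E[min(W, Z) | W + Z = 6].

P(W + Z = 6) = 5/24.
Summing min(W,Z)·P(x,y) over outcomes with W + Z = 6 gives 7/12.
E[min(W, Z) | W + Z = 6] = (7/12) / (5/24) = 14/5.

14/5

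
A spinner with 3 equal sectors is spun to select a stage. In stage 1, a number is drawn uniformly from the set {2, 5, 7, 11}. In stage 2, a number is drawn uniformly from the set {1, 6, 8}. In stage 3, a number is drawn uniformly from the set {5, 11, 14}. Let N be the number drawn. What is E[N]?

E[N | stage 1] = (2+5+7+11)/4 = 25/4.
E[N | stage 2] = (1+6+8)/3 = 5.
E[N | stage 3] = (5+11+14)/3 = 10.
E[N] = (1/3)·(25/4) + (1/3)·(5) + (1/3)·(10) = 85/12.

85/12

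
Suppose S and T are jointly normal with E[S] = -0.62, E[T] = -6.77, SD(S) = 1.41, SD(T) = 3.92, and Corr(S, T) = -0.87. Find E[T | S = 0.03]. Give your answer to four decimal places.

For a bivariate normal, E[T | S=x] = μ_T + ρ·(σ_T/σ_S)·(x − μ_S).
E[T | S=0.03] = -6.77 + (-0.87)·(3.92/1.41)·(0.03 − (-0.62)) = -6.77 + (-2.4187)·(0.65) = -8.3422.

-8.3422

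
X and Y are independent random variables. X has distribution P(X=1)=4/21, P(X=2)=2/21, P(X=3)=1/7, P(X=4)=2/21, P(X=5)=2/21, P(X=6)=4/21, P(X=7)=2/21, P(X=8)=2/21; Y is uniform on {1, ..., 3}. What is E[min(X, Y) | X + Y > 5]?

79/37

P(X + Y > 5) = 37/63.
Summing min(X,Y)·P(x,y) over outcomes with X + Y > 5 gives 79/63.
E[min(X, Y) | X + Y > 5] = (79/63) / (37/63) = 79/37.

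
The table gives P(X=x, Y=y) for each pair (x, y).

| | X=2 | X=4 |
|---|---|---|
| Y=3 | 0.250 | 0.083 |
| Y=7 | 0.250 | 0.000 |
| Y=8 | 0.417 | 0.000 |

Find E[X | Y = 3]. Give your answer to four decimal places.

P(Y = 3) = 0.333.
Σ X·P over the event = 2·(0.250) + 4·(0.083) = 0.832.
E[X | Y = 3] = (0.832) / (0.333) = 2.4985.

2.4985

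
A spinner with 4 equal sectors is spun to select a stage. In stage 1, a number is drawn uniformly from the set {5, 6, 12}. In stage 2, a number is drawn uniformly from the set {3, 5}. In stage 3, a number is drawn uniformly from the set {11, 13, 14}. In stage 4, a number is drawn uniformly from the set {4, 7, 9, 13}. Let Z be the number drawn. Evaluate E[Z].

391/48

E[Z | stage 1] = (5+6+12)/3 = 23/3.
E[Z | stage 2] = (3+5)/2 = 4.
E[Z | stage 3] = (11+13+14)/3 = 38/3.
E[Z | stage 4] = (4+7+9+13)/4 = 33/4.
By the law of total expectation,
E[Z] = (1/4)·(23/3) + (1/4)·(4) + (1/4)·(38/3) + (1/4)·(33/4) = 391/48.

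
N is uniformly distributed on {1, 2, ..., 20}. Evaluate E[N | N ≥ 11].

31/2

Given N ≥ 11, N is equally likely to be any of {11, 12, 13, 14, 15, 16, 17, 18, 19, 20}.
E[N | N ≥ 11] = (11 + 12 + 13 + 14 + 15 + 16 + 17 + 18 + 19 + 20) / 10 = 31/2.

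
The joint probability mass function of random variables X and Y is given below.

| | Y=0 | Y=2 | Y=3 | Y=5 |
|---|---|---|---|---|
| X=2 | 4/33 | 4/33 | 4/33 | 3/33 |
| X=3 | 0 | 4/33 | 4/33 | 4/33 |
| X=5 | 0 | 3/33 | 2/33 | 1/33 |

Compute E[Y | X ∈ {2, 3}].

25/9

P(X ∈ {2, 3}) = 9/11.
Σ Y·P over the event = 0·(4/33) + 2·(4/33) + 3·(4/33) + 5·(3/33) + 2·(4/33) + 3·(4/33) + 5·(4/33) = 25/11.
E[Y | X ∈ {2, 3}] = (25/11) / (9/11) = 25/9.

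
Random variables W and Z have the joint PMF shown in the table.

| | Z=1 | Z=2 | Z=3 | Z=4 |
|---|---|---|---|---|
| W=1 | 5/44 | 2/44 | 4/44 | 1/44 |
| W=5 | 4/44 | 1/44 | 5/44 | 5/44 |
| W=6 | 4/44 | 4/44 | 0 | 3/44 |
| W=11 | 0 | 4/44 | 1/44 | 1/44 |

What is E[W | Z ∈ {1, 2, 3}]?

P(Z ∈ {1, 2, 3}) = 17/22.
Summing W·P(W=x,Z=y) over the conditioning event gives 41/11.
E[W | Z ∈ {1, 2, 3}] = (41/11) / (17/22) = 82/17.

82/17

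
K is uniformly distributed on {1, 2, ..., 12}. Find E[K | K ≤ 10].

Given K ≤ 10, K is equally likely to be any of {1, 2, 3, 4, 5, 6, 7, 8, 9, 10}.
E[K | K ≤ 10] = (1 + 2 + 3 + 4 + 5 + 6 + 7 + 8 + 9 + 10) / 10 = 11/2.

11/2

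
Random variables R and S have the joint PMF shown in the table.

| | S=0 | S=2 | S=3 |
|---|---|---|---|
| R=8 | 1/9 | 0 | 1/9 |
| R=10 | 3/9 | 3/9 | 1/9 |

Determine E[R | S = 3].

P(S = 3) = 2/9.
Σ R·P over the event = 8·(1/9) + 10·(1/9) = 2.
E[R | S = 3] = (2) / (2/9) = 9.

9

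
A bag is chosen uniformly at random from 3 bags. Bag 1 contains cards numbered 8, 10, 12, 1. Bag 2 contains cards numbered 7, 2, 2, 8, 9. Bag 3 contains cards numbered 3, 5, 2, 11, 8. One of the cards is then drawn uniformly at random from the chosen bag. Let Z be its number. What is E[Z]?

E[Z | bag 1] = (8+10+12+1)/4 = 31/4.
E[Z | bag 2] = (7+2+2+8+9)/5 = 28/5.
E[Z | bag 3] = (3+5+2+11+8)/5 = 29/5.
By the law of total expectation,
E[Z] = (1/3)·(31/4) + (1/3)·(28/5) + (1/3)·(29/5) = 383/60.

383/60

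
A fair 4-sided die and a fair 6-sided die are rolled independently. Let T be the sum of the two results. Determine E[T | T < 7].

P(T < 7) = 7/12.
Σ over the event: 2·1/24 + 3·1/12 + 4·1/8 + 5·1/6 + 6·1/6 = 8/3.
E[T | T < 7] = (8/3) / (7/12) = 32/7.

32/7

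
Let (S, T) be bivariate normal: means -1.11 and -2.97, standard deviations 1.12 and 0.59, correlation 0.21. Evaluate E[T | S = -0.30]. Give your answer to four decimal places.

The regression of T on S has slope ρ·σ_T/σ_S and passes through (μ_S, μ_T).
E[T | S=-0.30] = -2.97 + (0.21)·(0.59/1.12)·(-0.30 − (-1.11)) = -2.97 + (0.11063)·(0.81) = -2.8804.

-2.8804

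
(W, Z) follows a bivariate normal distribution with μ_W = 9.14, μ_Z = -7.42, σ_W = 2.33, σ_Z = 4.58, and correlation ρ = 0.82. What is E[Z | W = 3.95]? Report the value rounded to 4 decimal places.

-15.7855

The regression of Z on W has slope ρ·σ_Z/σ_W and passes through (μ_W, μ_Z).
E[Z | W=3.95] = -7.42 + (0.82)·(4.58/2.33)·(3.95 − (9.14)) = -7.42 + (1.61185)·(-5.19) = -15.7855.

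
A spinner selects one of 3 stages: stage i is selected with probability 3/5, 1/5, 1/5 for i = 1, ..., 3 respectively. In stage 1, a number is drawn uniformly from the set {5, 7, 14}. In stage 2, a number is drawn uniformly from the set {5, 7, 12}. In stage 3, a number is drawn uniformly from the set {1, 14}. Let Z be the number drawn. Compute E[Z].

E[Z | stage 1] = (5+7+14)/3 = 26/3.
E[Z | stage 2] = (5+7+12)/3 = 8.
E[Z | stage 3] = (1+14)/2 = 15/2.
By the law of total expectation,
E[Z] = (3/5)·(26/3) + (1/5)·(8) + (1/5)·(15/2) = 83/10.

83/10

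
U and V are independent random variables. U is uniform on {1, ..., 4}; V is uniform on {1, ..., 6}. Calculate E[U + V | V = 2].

Outcomes with V = 2: (1,2), (2,2), (3,2), (4,2), each with probability 1/24.
E[U + V | V = 2] = (3 + 4 + 5 + 6) / 4 = 9/2.

9/2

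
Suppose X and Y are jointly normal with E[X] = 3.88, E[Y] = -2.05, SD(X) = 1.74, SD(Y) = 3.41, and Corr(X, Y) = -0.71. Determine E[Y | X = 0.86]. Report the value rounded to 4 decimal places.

2.1521

The regression of Y on X has slope ρ·σ_Y/σ_X and passes through (μ_X, μ_Y).
E[Y | X=0.86] = -2.05 + (-0.71)·(3.41/1.74)·(0.86 − (3.88)) = -2.05 + (-1.39144)·(-3.02) = 2.1521.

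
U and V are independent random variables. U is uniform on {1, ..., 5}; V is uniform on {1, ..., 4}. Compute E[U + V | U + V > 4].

P(U + V > 4) = 7/10.
Summing (U+V)·P(x,y) over outcomes with U + V > 4 gives 9/2.
E[U + V | U + V > 4] = (9/2) / (7/10) = 45/7.

45/7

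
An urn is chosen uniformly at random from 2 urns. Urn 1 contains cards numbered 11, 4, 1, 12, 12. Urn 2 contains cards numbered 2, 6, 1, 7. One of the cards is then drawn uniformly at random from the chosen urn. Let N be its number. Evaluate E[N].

6

E[N | urn 1] = (11+4+1+12+12)/5 = 8.
E[N | urn 2] = (2+6+1+7)/4 = 4.
E[N] = (1/2)·(8) + (1/2)·(4) = 6.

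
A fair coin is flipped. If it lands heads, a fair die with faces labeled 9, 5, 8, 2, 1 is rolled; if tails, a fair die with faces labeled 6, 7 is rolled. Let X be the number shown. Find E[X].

23/4

E[X | heads] = (9+5+8+2+1)/5 = 5.
E[X | tails] = (6+7)/2 = 13/2.
E[X] = (1/2)·(5) + (1/2)·(13/2) = 23/4.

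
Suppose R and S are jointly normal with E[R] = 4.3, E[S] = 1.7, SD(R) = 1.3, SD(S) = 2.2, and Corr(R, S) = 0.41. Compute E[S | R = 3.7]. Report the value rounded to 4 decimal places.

E[S | R=x] = μ_S + ρ(σ_S/σ_R)(x − μ_R) for jointly normal variables.
E[S | R=3.7] = 1.7 + (0.41)·(2.2/1.3)·(3.7 − (4.3)) = 1.7 + (0.69385)·(-0.6) = 1.2837.

1.2837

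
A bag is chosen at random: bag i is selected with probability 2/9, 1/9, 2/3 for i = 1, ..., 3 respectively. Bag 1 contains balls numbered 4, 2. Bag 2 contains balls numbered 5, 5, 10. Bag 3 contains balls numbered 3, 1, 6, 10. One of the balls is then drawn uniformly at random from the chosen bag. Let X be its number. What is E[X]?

E[X | bag 1] = (4+2)/2 = 3.
E[X | bag 2] = (5+5+10)/3 = 20/3.
E[X | bag 3] = (3+1+6+10)/4 = 5.
By the law of total expectation,
E[X] = (2/9)·(3) + (1/9)·(20/3) + (2/3)·(5) = 128/27.

128/27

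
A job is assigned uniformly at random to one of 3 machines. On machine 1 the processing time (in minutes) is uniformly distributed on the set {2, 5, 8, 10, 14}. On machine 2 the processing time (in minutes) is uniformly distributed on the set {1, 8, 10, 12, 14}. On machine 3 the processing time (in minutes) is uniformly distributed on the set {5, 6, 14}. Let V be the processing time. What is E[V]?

377/45

E[V | machine 1] = (2+5+8+10+14)/5 = 39/5.
E[V | machine 2] = (1+8+10+12+14)/5 = 9.
E[V | machine 3] = (5+6+14)/3 = 25/3.
E[V] = (1/3)·(39/5) + (1/3)·(9) + (1/3)·(25/3) = 377/45.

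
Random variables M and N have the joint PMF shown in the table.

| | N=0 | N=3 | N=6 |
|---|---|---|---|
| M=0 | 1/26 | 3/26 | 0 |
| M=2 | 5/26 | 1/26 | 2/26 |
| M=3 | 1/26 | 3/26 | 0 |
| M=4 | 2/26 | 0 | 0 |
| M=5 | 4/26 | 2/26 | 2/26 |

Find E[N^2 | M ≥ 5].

45/4

P(M ≥ 5) = 4/13.
Σ N^2·P over the event = 0·(4/26) + 9·(2/26) + 36·(2/26) = 45/13.
E[N^2 | M ≥ 5] = (45/13) / (4/13) = 45/4.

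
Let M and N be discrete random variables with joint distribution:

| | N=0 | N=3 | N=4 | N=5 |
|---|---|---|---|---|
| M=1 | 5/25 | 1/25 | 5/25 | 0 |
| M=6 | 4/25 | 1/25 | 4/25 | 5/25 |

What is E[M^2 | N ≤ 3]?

186/11

P(N ≤ 3) = 11/25.
Σ M^2·P over the event = 1·(5/25) + 1·(1/25) + 36·(4/25) + 36·(1/25) = 186/25.
E[M^2 | N ≤ 3] = (186/25) / (11/25) = 186/11.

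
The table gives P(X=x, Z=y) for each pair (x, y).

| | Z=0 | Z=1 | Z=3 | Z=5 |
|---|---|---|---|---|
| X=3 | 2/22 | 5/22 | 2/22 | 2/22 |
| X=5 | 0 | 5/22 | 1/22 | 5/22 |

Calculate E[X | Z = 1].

4

P(Z = 1) = 5/11.
Σ X·P over the event = 3·(5/22) + 5·(5/22) = 20/11.
E[X | Z = 1] = (20/11) / (5/11) = 4.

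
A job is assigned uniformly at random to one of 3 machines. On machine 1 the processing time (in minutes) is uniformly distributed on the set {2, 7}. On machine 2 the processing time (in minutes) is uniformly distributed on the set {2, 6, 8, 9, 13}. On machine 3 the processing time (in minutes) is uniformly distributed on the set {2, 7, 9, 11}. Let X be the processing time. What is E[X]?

129/20

E[X | machine 1] = (2+7)/2 = 9/2.
E[X | machine 2] = (2+6+8+9+13)/5 = 38/5.
E[X | machine 3] = (2+7+9+11)/4 = 29/4.
By the law of total expectation,
E[X] = (1/3)·(9/2) + (1/3)·(38/5) + (1/3)·(29/4) = 129/20.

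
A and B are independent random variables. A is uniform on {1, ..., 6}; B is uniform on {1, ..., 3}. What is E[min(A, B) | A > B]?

11/6

P(A > B) = 2/3.
Summing min(A,B)·P(x,y) over outcomes with A > B gives 11/9.
E[min(A, B) | A > B] = (11/9) / (2/3) = 11/6.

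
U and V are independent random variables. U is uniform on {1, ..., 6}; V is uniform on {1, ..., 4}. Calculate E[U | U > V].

32/7

P(U > V) = 7/12.
Summing U·P(x,y) over outcomes with U > V gives 8/3.
E[U | U > V] = (8/3) / (7/12) = 32/7.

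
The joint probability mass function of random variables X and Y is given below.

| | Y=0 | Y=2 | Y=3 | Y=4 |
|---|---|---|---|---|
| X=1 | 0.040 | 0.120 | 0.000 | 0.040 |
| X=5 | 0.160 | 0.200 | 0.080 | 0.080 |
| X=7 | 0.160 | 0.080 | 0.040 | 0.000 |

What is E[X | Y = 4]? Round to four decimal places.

P(Y = 4) = 0.120.
Σ X·P over the event = 1·(0.040) + 5·(0.080) = 0.440.
E[X | Y = 4] = (0.440) / (0.120) = 3.6667.

3.6667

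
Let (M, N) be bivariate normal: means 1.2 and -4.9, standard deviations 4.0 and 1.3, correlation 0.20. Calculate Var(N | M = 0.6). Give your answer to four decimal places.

1.6224

The conditional variance in a bivariate normal is σ_N²(1 − ρ²), independent of x.
Var(N | M=0.6) = (1.3)²·(1 − (0.20)²) = 1.69·0.96 = 1.6224.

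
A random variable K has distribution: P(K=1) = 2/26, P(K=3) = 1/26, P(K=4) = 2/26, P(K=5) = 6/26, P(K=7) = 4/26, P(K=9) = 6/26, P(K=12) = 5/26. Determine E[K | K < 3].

1

P(K < 3) = 1/13.
Σ over the event: 1·1/13 = 1/13.
E[K | K < 3] = (1/13) / (1/13) = 1.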